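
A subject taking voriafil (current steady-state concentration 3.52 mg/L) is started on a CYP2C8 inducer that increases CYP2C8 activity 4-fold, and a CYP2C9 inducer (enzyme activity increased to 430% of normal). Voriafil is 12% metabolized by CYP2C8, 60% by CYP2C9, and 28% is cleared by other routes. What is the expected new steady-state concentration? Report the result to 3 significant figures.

CYP2C8: 0.12 × 4 = 0.48
CYP2C9: 0.6 × 4.3 = 2.58
Other: 0.28 (unchanged)
CL_new/CL_old = 0.48 + 2.58 + 0.28 = 3.34.
Steady-state concentration ∝ 1/CL: new value = 3.52 / 3.34 = 1.05 mg/L.

1.05 mg/L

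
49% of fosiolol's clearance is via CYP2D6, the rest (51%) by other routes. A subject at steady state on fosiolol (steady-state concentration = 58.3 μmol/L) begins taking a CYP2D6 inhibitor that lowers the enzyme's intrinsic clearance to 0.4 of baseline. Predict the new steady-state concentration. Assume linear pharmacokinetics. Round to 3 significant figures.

82.6 μmol/L

The CYP2D6 pathway (49% of clearance) drops to 0.4× activity: 0.49 × 0.4 = 0.196.
Non-CYP routes (51%) are unchanged.
Relative clearance = 0.196 + 0.51 = 0.706.
New steady-state concentration = baseline ÷ relative clearance = 58.3 / 0.706 = 82.6 μmol/L.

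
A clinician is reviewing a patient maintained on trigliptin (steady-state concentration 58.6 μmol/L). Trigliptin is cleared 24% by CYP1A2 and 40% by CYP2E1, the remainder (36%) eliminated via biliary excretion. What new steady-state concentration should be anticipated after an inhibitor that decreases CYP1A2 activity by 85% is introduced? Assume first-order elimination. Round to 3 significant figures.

The CYP1A2 pathway (24% of clearance) drops to 0.15× activity: 0.24 × 0.15 = 0.036.
CYP2E1 (40%) and the residual 36% are unaffected.
New clearance relative to baseline: 0.036 + 0.4 + 0.36 = 0.796.
With dosing unchanged, steady-state concentration scales as 1/CL: 58.6 / 0.796 = 73.6 μmol/L.

73.6 μmol/L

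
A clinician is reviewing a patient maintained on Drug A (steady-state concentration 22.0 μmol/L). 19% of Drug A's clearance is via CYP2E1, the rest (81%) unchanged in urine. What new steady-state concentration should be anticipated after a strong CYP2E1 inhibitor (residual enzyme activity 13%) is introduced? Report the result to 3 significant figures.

The CYP2E1 pathway (19% of clearance) is reduced to 0.13× activity: 0.19 × 0.13 = 0.0247.
Non-CYP routes (81%) are unchanged.
CL_new/CL_old = 0.0247 + 0.81 = 0.8347.
New steady-state concentration = baseline ÷ relative clearance = 22.0 / 0.8347 = 26.4 μmol/L.

26.4 μmol/L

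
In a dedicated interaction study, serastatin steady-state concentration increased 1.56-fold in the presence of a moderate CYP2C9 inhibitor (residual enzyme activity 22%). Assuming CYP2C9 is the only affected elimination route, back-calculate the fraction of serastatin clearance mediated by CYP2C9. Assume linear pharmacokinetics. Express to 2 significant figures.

CL'/CL = 1 / 1.56 = 0.641
0.22·fm + (1 − fm) = 0.641
fm = (0.641 − 1) / (0.22 − 1) = 0.46

0.46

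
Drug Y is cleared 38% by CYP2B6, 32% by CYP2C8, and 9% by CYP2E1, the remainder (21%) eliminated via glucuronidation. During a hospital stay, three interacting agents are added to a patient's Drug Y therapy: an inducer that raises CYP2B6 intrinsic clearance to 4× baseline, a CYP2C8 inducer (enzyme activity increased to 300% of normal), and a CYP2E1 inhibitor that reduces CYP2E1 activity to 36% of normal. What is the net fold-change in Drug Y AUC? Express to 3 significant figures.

0.367

The CYP2B6 pathway (38% of clearance) is boosted to 4× activity: 0.38 × 4 = 1.52.
The CYP2C8 pathway (32% of clearance) is boosted to 3× activity: 0.32 × 3 = 0.96.
The CYP2E1 pathway (9% of clearance) is reduced to 0.36× activity: 0.09 × 0.36 = 0.0324.
The remaining 21% of clearance is unaffected.
CL_new/CL_old = 1.52 + 0.96 + 0.0324 + 0.21 = 2.7224.
Net AUC ratio = 1 / 2.7224 = 0.367.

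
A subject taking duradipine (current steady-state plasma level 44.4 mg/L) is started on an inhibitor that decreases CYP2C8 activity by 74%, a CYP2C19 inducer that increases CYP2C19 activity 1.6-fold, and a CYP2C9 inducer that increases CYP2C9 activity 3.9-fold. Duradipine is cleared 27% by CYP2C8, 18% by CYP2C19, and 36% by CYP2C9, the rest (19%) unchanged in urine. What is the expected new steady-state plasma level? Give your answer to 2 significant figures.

23 mg/L

CYP2C8: 0.27 × 0.26 = 0.0702
CYP2C19: 0.18 × 1.6 = 0.288
CYP2C9: 0.36 × 3.9 = 1.404
Other: 0.19 (unchanged)
CL_new/CL_old = 0.0702 + 0.288 + 1.404 + 0.19 = 1.9522.
New steady-state plasma level = 44.4 / 1.9522 = 23 mg/L (concentration scales inversely with clearance).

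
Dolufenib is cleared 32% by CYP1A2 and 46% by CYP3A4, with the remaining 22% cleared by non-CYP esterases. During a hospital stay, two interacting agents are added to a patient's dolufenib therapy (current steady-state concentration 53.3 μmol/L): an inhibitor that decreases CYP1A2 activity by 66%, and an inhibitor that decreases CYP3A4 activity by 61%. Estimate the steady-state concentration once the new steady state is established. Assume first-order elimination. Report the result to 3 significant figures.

105 μmol/L

The CYP1A2 pathway (32% of clearance) falls to 0.34× activity: 0.32 × 0.34 = 0.1088.
The CYP3A4 pathway (46% of clearance) is reduced to 0.39× activity: 0.46 × 0.39 = 0.1794.
The remaining 22% of clearance is unaffected.
CL_new/CL_old = 0.1088 + 0.1794 + 0.22 = 0.5082.
Dividing the baseline by the relative clearance: 53.3 / 0.5082 = 105 μmol/L.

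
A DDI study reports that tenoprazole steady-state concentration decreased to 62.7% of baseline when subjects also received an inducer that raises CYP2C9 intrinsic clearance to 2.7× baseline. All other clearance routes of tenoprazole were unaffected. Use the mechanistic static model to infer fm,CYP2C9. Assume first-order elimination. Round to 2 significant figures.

0.35

Let x = fm,CYP2C9. Because steady-state concentration ∝ 1/CL, relative clearance rose to 1/0.627 = 1.595.
Only the CYP2C9 route changed, so 1.595 = x·2.7 + (1 − x), giving x = 0.35.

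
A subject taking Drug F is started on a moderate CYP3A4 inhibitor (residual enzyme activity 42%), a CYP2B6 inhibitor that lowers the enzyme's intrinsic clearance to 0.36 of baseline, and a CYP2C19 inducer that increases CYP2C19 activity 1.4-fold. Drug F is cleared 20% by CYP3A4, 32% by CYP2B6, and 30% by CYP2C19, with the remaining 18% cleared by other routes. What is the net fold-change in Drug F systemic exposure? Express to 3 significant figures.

1.25

The CYP3A4 pathway (20% of clearance) drops to 0.42× activity: 0.2 × 0.42 = 0.084.
The CYP2B6 pathway (32% of clearance) drops to 0.36× activity: 0.32 × 0.36 = 0.1152.
The CYP2C19 pathway (30% of clearance) increases to 1.4× activity: 0.3 × 1.4 = 0.42.
Non-CYP routes (18%) are unchanged.
Relative clearance = 0.084 + 0.1152 + 0.42 + 0.18 = 0.7992.
Net systemic exposure ratio = 1 / 0.7992 = 1.25.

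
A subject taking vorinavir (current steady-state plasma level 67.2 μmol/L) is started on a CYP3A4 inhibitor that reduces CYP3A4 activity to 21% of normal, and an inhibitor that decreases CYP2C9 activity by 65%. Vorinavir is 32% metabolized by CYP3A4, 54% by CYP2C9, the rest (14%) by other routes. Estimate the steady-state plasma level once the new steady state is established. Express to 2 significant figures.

1.7 × 10² μmol/L

The CYP3A4 pathway (32% of clearance) is reduced to 0.21× activity: 0.32 × 0.21 = 0.0672.
The CYP2C9 pathway (54% of clearance) is reduced to 0.35× activity: 0.54 × 0.35 = 0.189.
Non-CYP routes (14%) are unchanged.
New clearance relative to baseline: 0.0672 + 0.189 + 0.14 = 0.3962.
New steady-state plasma level = 67.2 / 0.3962 = 1.7 × 10² μmol/L (concentration scales inversely with clearance).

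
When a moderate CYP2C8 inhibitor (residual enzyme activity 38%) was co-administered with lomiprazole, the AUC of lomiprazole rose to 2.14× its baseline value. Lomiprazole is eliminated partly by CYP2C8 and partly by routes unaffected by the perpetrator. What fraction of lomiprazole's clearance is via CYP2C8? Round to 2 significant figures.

CL'/CL = 1 / 2.14 = 0.4673
0.38·fm + (1 − fm) = 0.4673
fm = (0.4673 − 1) / (0.38 − 1) = 0.86

0.86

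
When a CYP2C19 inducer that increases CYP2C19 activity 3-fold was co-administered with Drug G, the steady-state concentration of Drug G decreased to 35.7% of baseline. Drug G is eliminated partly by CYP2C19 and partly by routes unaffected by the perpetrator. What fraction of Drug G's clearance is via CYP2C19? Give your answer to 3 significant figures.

0.901

Let x = fm,CYP2C19. Because steady-state concentration ∝ 1/CL, relative clearance rose to 1/0.357 = 2.801.
Setting x·3 + (1 − x) = 2.801 and solving: x = (2.801 − 1)/(3 − 1) = 0.901.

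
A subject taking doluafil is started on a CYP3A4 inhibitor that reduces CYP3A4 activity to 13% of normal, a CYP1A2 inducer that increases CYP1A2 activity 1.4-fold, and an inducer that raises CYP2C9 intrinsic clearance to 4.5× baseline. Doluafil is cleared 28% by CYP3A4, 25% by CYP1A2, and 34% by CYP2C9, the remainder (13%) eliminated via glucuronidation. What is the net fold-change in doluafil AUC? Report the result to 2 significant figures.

0.49

The CYP3A4 pathway (28% of clearance) is reduced to 0.13× activity: 0.28 × 0.13 = 0.0364.
The CYP1A2 pathway (25% of clearance) rises to 1.4× activity: 0.25 × 1.4 = 0.35.
The CYP2C9 pathway (34% of clearance) rises to 4.5× activity: 0.34 × 4.5 = 1.53.
Non-CYP routes (13%) are unchanged.
New clearance relative to baseline: 0.0364 + 0.35 + 1.53 + 0.13 = 2.0464.
Because AUC varies inversely with clearance, the combined effect is 1 / 2.0464 = 0.49.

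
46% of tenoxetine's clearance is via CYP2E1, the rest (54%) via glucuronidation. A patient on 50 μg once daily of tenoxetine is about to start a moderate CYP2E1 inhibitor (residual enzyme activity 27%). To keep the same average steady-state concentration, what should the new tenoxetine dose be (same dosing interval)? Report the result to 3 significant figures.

33.2 μg

The CYP2E1 pathway (46% of clearance) drops to 0.27× activity: 0.46 × 0.27 = 0.1242.
Non-CYP routes (54%) are unchanged.
Relative clearance = 0.1242 + 0.54 = 0.6642.
Exposure is unchanged when dose changes in proportion to clearance. New dose = 50 μg × 0.6642 = 33.2 μg.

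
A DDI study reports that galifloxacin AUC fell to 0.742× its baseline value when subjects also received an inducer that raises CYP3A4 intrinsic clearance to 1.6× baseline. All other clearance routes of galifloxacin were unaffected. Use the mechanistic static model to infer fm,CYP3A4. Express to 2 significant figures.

0.58

Call the CYP3A4 fraction fm. After the interaction, CL_new/CL_old = fm × 1.6 + (1 − fm).
AUC ratio = 1 / (new CL fraction), so new CL fraction = 1 / 0.742 = 1.348.
fm × 1.6 + 1 − fm = 1.348  ⇒  fm × (1.6 − 1) = 0.3477  ⇒  fm = 0.58.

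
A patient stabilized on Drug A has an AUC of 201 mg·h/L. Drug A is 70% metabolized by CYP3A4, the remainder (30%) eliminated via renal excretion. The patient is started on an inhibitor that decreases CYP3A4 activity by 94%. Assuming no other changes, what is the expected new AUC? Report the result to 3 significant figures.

588 mg·h/L

The CYP3A4 pathway (70% of clearance) is reduced to 0.06× activity: 0.7 × 0.06 = 0.042.
Non-CYP routes (30%) are unchanged.
CL_new/CL_old = 0.042 + 0.3 = 0.342.
AUC ∝ 1/CL, so new value = 201 / 0.342 = 588 mg·h/L.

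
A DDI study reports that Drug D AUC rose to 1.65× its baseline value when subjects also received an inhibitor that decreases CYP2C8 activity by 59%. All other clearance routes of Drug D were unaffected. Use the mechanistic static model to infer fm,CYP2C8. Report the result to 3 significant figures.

0.668

Let fm be the CYP2C8 fraction. New clearance relative to baseline = fm × 0.41 + (1 − fm).
AUC ratio = 1 / (new CL fraction), so new CL fraction = 1 / 1.65 = 0.6061.
fm × 0.41 + 1 − fm = 0.6061  ⇒  fm × (0.41 − 1) = −0.3939  ⇒  fm = 0.668.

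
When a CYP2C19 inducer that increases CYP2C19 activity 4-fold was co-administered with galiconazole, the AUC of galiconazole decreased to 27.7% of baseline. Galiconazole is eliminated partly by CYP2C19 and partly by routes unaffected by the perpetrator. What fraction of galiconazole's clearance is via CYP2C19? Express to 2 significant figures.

0.87

Call the CYP2C19 fraction fm. After the interaction, CL_new/CL_old = fm × 4 + (1 − fm).
AUC ratio = 1 / (new CL fraction), so new CL fraction = 1 / 0.277 = 3.61.
fm × 4 + 1 − fm = 3.61  ⇒  fm × (4 − 1) = 2.61  ⇒  fm = 0.87.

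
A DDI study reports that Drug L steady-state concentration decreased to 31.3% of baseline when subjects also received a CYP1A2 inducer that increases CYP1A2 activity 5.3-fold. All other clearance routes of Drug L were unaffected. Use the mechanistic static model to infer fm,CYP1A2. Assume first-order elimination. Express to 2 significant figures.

0.51

CL'/CL = 1 / 0.313 = 3.195
5.3·fm + (1 − fm) = 3.195
fm = (3.195 − 1) / (5.3 − 1) = 0.51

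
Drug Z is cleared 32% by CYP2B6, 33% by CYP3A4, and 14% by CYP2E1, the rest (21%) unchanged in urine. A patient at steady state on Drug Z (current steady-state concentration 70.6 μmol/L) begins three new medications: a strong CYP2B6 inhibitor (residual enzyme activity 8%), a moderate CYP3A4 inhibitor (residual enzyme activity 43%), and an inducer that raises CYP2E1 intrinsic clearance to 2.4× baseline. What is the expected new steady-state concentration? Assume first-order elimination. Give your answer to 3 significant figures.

98.9 μmol/L

The CYP2B6 pathway (32% of clearance) falls to 0.08× activity: 0.32 × 0.08 = 0.0256.
The CYP3A4 pathway (33% of clearance) is reduced to 0.43× activity: 0.33 × 0.43 = 0.1419.
The CYP2E1 pathway (14% of clearance) rises to 2.4× activity: 0.14 × 2.4 = 0.336.
Non-CYP routes (21%) are unchanged.
CL_new/CL_old = 0.0256 + 0.1419 + 0.336 + 0.21 = 0.7135.
New steady-state concentration = 70.6 / 0.7135 = 98.9 μmol/L (concentration scales inversely with clearance).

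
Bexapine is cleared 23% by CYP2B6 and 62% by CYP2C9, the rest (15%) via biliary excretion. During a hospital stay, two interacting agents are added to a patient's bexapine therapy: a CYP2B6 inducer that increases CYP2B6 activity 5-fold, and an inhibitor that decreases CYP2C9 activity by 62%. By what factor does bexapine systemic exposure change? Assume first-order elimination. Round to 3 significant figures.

0.651

The CYP2B6 pathway (23% of clearance) is boosted to 5× activity: 0.23 × 5 = 1.15.
The CYP2C9 pathway (62% of clearance) is reduced to 0.38× activity: 0.62 × 0.38 = 0.2356.
Non-CYP routes (15%) are unchanged.
New clearance relative to baseline: 1.15 + 0.2356 + 0.15 = 1.5356.
Because systemic exposure varies inversely with clearance, the combined effect is 1 / 1.5356 = 0.651.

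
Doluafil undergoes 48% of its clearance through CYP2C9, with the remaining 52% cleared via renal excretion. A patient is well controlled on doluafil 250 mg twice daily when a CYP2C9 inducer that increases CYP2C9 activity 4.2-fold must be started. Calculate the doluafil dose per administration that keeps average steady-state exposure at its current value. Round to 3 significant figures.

634 mg

The CYP2C9 pathway (48% of clearance) increases to 4.2× activity: 0.48 × 4.2 = 2.016.
Non-CYP routes (52%) are unchanged.
New clearance relative to baseline: 2.016 + 0.52 = 2.536.
To maintain the same steady-state level, dose must scale with clearance: new dose = 250 × 2.536 = 634 mg.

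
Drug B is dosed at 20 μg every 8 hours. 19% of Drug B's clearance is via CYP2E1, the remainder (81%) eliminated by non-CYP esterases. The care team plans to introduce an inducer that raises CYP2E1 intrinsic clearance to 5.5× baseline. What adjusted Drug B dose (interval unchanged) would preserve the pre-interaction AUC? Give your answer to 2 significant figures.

The CYP2E1 pathway (19% of clearance) rises to 5.5× activity: 0.19 × 5.5 = 1.045.
The remaining 81% of clearance is unaffected.
New clearance relative to baseline: 1.045 + 0.81 = 1.855.
Css,avg = (dose rate)/CL, so holding Css fixed requires dose ∝ CL: 20 × 1.855 = 37 μg.

37 μg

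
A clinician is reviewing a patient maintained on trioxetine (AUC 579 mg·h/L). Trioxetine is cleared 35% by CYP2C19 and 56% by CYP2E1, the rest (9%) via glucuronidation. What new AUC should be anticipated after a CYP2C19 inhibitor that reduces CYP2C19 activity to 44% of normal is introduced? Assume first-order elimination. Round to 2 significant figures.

7.2 × 10² mg·h/L

The CYP2C19 pathway (35% of clearance) is reduced to 0.44× activity: 0.35 × 0.44 = 0.154.
CYP2E1 (56%) and the residual 9% are unaffected.
Relative clearance = 0.154 + 0.56 + 0.09 = 0.804.
With dosing unchanged, AUC scales as 1/CL: 579 / 0.804 = 7.2 × 10² mg·h/L.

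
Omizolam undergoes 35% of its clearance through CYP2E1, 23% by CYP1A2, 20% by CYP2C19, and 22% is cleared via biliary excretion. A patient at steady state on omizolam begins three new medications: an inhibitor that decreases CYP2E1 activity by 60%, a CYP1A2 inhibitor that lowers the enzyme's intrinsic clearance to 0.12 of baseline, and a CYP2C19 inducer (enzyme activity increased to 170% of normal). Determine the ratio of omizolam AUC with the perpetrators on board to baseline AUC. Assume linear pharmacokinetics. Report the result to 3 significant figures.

CYP2E1: 0.35 × 0.4 = 0.14
CYP1A2: 0.23 × 0.12 = 0.0276
CYP2C19: 0.2 × 1.7 = 0.34
Other: 0.22 (unchanged)
Relative clearance = 0.14 + 0.0276 + 0.34 + 0.22 = 0.7276.
AUC ∝ 1/CL: fold-change = 1 / 0.7276 = 1.37.

1.37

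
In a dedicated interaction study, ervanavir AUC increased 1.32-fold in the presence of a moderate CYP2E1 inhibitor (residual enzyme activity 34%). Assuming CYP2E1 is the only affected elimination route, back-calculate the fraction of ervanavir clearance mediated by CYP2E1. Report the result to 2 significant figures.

0.37

CL'/CL = 1 / 1.32 = 0.7576
0.34·fm + (1 − fm) = 0.7576
fm = (0.7576 − 1) / (0.34 − 1) = 0.37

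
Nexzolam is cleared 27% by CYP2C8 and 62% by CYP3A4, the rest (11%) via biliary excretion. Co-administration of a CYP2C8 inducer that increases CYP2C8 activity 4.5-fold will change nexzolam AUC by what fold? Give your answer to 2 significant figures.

0.51

The CYP2C8 pathway (27% of clearance) is boosted to 4.5× activity: 0.27 × 4.5 = 1.215.
CYP3A4 (62%) and the residual 11% are unaffected.
CL_new/CL_old = 1.215 + 0.62 + 0.11 = 1.945.
AUC is inversely proportional to clearance, so the fold-change is 1 / 1.945 = 0.51.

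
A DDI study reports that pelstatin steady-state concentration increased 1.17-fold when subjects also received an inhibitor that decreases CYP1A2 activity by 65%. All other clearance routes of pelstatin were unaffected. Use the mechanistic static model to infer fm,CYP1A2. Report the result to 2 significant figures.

Let fm be the CYP1A2 fraction. New clearance relative to baseline = fm × 0.35 + (1 − fm).
Steady-state concentration ratio = 1 / (new CL fraction), so new CL fraction = 1 / 1.17 = 0.8547.
fm × 0.35 + 1 − fm = 0.8547  ⇒  fm × (0.35 − 1) = −0.1453  ⇒  fm = 0.22.

0.22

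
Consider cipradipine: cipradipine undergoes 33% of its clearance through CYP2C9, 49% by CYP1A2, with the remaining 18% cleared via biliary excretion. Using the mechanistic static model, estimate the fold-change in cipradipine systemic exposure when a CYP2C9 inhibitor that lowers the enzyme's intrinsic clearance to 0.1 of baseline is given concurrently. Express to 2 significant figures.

1.4

The CYP2C9 pathway (33% of clearance) falls to 0.1× activity: 0.33 × 0.1 = 0.033.
CYP1A2 (49%) and the residual 18% are unaffected.
New clearance relative to baseline: 0.033 + 0.49 + 0.18 = 0.703.
Systemic exposure ratio = CL_old/CL_new = 1 / 0.703 = 1.4.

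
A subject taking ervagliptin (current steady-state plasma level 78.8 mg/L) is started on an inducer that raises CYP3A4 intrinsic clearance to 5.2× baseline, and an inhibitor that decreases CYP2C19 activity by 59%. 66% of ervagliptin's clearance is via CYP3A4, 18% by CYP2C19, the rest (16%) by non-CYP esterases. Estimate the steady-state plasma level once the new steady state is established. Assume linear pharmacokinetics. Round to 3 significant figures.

21.5 mg/L

CYP3A4: 0.66 × 5.2 = 3.432
CYP2C19: 0.18 × 0.41 = 0.0738
Other: 0.16 (unchanged)
New clearance relative to baseline: 3.432 + 0.0738 + 0.16 = 3.6658.
Steady-state plasma level ∝ 1/CL: new value = 78.8 / 3.6658 = 21.5 mg/L.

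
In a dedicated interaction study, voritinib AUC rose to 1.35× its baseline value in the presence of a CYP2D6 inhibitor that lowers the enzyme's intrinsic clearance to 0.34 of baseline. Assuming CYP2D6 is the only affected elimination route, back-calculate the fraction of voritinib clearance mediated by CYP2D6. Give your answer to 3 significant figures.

Write x for the fraction cleared via CYP2D6. The observed AUC change means clearance fell to 1/1.35 = 0.7407 of baseline.
Setting x·0.34 + (1 − x) = 0.7407 and solving: x = (0.7407 − 1)/(0.34 − 1) = 0.393.

0.393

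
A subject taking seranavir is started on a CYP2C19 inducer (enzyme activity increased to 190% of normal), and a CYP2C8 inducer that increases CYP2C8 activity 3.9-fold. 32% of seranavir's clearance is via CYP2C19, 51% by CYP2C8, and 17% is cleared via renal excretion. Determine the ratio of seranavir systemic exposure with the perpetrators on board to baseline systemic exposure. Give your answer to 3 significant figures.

0.361

CYP2C19: 0.32 × 1.9 = 0.608
CYP2C8: 0.51 × 3.9 = 1.989
Other: 0.17 (unchanged)
New clearance relative to baseline: 0.608 + 1.989 + 0.17 = 2.767.
Because systemic exposure varies inversely with clearance, the combined effect is 1 / 2.767 = 0.361.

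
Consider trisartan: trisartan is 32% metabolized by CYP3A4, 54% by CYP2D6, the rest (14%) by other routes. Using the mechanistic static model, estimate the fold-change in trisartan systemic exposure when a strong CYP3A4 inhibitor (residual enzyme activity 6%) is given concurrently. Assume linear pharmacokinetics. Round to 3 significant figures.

The CYP3A4 pathway (32% of clearance) falls to 0.06× activity: 0.32 × 0.06 = 0.0192.
CYP2D6 (54%) and the residual 14% are unaffected.
CL_new/CL_old = 0.0192 + 0.54 + 0.14 = 0.6992.
Systemic exposure is inversely proportional to clearance, so the fold-change is 1 / 0.6992 = 1.43.

1.43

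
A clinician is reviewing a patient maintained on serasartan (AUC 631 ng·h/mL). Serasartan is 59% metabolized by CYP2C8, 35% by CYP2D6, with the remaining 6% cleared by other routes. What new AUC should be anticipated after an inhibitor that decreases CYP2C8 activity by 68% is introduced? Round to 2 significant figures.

The CYP2C8 pathway (59% of clearance) drops to 0.32× activity: 0.59 × 0.32 = 0.1888.
CYP2D6 (35%) and the residual 6% are unaffected.
Relative clearance = 0.1888 + 0.35 + 0.06 = 0.5988.
New AUC = baseline ÷ relative clearance = 631 / 0.5988 = 1.1 × 10³ ng·h/mL.

1.1 × 10³ ng·h/mL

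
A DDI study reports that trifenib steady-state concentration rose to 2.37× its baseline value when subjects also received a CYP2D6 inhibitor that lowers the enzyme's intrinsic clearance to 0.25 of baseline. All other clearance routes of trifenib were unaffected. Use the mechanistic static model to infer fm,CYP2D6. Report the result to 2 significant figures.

0.77

Call the CYP2D6 fraction fm. After the interaction, CL_new/CL_old = fm × 0.25 + (1 − fm).
Steady-state concentration ratio = 1 / (new CL fraction), so new CL fraction = 1 / 2.37 = 0.4219.
fm × 0.25 + 1 − fm = 0.4219  ⇒  fm × (0.25 − 1) = −0.5781  ⇒  fm = 0.77.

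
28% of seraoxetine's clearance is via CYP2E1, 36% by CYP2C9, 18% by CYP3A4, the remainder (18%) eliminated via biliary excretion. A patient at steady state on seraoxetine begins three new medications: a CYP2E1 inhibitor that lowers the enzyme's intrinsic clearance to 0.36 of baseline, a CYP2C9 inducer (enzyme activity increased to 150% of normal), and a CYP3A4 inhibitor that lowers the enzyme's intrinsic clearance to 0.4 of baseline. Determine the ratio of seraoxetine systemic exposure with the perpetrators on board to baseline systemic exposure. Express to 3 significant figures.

1.12

The CYP2E1 pathway (28% of clearance) drops to 0.36× activity: 0.28 × 0.36 = 0.1008.
The CYP2C9 pathway (36% of clearance) increases to 1.5× activity: 0.36 × 1.5 = 0.54.
The CYP3A4 pathway (18% of clearance) is reduced to 0.4× activity: 0.18 × 0.4 = 0.072.
Non-CYP routes (18%) are unchanged.
CL_new/CL_old = 0.1008 + 0.54 + 0.072 + 0.18 = 0.8928.
Because systemic exposure varies inversely with clearance, the combined effect is 1 / 0.8928 = 1.12.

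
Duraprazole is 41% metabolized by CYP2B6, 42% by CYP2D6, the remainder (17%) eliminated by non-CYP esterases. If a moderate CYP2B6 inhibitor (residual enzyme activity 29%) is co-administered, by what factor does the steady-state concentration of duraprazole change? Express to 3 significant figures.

The CYP2B6 pathway (41% of clearance) drops to 0.29× activity: 0.41 × 0.29 = 0.1189.
CYP2D6 (42%) and the residual 17% are unaffected.
Relative clearance = 0.1189 + 0.42 + 0.17 = 0.7089.
Since steady-state concentration ∝ 1/CL, the ratio is 1 / 0.7089 = 1.41.

1.41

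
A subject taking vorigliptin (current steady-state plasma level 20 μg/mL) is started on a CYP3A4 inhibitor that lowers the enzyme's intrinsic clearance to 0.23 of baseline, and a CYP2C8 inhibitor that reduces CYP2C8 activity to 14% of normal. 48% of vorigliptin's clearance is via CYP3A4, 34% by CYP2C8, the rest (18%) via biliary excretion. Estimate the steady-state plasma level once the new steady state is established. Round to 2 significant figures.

59 μg/mL

The CYP3A4 pathway (48% of clearance) drops to 0.23× activity: 0.48 × 0.23 = 0.1104.
The CYP2C8 pathway (34% of clearance) is reduced to 0.14× activity: 0.34 × 0.14 = 0.0476.
The remaining 18% of clearance is unaffected.
CL_new/CL_old = 0.1104 + 0.0476 + 0.18 = 0.338.
New steady-state plasma level = 20 / 0.338 = 59 μg/mL (concentration scales inversely with clearance).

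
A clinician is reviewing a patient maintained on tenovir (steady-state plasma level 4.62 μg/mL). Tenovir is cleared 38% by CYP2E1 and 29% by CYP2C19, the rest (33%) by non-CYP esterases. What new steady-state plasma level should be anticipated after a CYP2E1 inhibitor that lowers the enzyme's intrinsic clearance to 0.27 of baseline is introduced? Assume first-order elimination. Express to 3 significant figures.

The CYP2E1 pathway (38% of clearance) falls to 0.27× activity: 0.38 × 0.27 = 0.1026.
CYP2C19 (29%) and the residual 33% are unaffected.
Relative clearance = 0.1026 + 0.29 + 0.33 = 0.7226.
With dosing unchanged, steady-state plasma level scales as 1/CL: 4.62 / 0.7226 = 6.39 μg/mL.

6.39 μg/mL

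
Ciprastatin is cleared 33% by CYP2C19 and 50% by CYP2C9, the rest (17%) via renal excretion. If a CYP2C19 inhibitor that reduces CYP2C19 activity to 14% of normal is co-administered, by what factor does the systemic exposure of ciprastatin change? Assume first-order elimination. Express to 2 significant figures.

1.4

The CYP2C19 pathway (33% of clearance) falls to 0.14× activity: 0.33 × 0.14 = 0.0462.
CYP2C9 (50%) and the residual 17% are unaffected.
CL_new/CL_old = 0.0462 + 0.5 + 0.17 = 0.7162.
Systemic exposure ratio = CL_old/CL_new = 1 / 0.7162 = 1.4.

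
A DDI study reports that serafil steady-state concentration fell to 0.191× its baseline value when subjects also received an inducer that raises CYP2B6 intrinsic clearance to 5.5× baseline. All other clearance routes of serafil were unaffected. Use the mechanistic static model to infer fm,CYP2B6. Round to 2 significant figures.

0.94

Let x = fm,CYP2B6. Because steady-state concentration ∝ 1/CL, relative clearance rose to 1/0.191 = 5.236.
Setting x·5.5 + (1 − x) = 5.236 and solving: x = (5.236 − 1)/(5.5 − 1) = 0.94.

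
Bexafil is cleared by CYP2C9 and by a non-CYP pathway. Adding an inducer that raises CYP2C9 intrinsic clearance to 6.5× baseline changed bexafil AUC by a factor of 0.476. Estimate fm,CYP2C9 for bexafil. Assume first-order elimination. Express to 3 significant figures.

0.200

CL'/CL = 1 / 0.476 = 2.101
6.5·fm + (1 − fm) = 2.101
fm = (2.101 − 1) / (6.5 − 1) = 0.200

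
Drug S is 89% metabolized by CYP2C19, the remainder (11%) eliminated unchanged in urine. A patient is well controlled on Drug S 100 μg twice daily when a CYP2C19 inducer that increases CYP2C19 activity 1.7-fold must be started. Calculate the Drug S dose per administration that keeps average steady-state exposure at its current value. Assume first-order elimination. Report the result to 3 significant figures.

162 μg

CYP2C19: 0.89 × 1.7 = 1.513
Other: 0.11 (unchanged)
Relative clearance = 1.513 + 0.11 = 1.623.
To maintain the same steady-state level, dose must scale with clearance: new dose = 100 × 1.623 = 162 μg.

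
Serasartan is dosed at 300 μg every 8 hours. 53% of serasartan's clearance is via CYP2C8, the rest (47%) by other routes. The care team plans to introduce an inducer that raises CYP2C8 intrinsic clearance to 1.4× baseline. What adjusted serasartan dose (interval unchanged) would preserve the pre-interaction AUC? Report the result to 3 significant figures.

The CYP2C8 pathway (53% of clearance) increases to 1.4× activity: 0.53 × 1.4 = 0.742.
Non-CYP routes (47%) are unchanged.
Relative clearance = 0.742 + 0.47 = 1.212.
Css,avg = (dose rate)/CL, so holding Css fixed requires dose ∝ CL: 300 × 1.212 = 364 μg.

364 μg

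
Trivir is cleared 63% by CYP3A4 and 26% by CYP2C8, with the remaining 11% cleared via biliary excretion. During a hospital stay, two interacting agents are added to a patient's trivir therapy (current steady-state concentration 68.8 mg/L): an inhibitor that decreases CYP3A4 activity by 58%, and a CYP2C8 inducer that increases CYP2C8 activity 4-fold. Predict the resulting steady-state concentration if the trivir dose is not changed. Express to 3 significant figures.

The CYP3A4 pathway (63% of clearance) is reduced to 0.42× activity: 0.63 × 0.42 = 0.2646.
The CYP2C8 pathway (26% of clearance) is boosted to 4× activity: 0.26 × 4 = 1.04.
The remaining 11% of clearance is unaffected.
CL_new/CL_old = 0.2646 + 1.04 + 0.11 = 1.4146.
Dividing the baseline by the relative clearance: 68.8 / 1.4146 = 48.6 mg/L.

48.6 mg/L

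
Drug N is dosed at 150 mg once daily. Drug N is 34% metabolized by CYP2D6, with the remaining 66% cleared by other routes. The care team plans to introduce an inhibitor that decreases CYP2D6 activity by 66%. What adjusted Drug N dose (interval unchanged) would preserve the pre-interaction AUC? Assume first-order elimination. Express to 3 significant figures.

CYP2D6: 0.34 × 0.34 = 0.1156
Other: 0.66 (unchanged)
Relative clearance = 0.1156 + 0.66 = 0.7756.
Css,avg = (dose rate)/CL, so holding Css fixed requires dose ∝ CL: 150 × 0.7756 = 116 mg.

116 mg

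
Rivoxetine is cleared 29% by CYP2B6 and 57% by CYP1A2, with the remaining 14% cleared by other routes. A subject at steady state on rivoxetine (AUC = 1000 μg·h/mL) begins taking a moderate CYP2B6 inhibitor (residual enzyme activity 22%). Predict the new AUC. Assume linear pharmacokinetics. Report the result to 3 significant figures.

The CYP2B6 pathway (29% of clearance) is reduced to 0.22× activity: 0.29 × 0.22 = 0.0638.
CYP1A2 (57%) and the residual 14% are unaffected.
CL_new/CL_old = 0.0638 + 0.57 + 0.14 = 0.7738.
AUC ∝ 1/CL, so new value = 1000 / 0.7738 = 1.29 × 10³ μg·h/mL.

1.29 × 10³ μg·h/mL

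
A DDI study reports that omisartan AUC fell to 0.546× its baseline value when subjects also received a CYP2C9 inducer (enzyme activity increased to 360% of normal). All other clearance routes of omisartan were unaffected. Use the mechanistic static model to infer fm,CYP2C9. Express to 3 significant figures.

Let fm be the CYP2C9 fraction. New clearance relative to baseline = fm × 3.6 + (1 − fm).
AUC ratio = 1 / (new CL fraction), so new CL fraction = 1 / 0.546 = 1.832.
fm × 3.6 + 1 − fm = 1.832  ⇒  fm × (3.6 − 1) = 0.8315  ⇒  fm = 0.320.

0.320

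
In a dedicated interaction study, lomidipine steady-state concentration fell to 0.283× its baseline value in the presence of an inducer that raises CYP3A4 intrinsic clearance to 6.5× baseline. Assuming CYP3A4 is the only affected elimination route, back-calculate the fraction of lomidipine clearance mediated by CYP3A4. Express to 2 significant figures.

Let x = fm,CYP3A4. Because steady-state concentration ∝ 1/CL, relative clearance rose to 1/0.283 = 3.534.
Setting x·6.5 + (1 − x) = 3.534 and solving: x = (3.534 − 1)/(6.5 − 1) = 0.46.

0.46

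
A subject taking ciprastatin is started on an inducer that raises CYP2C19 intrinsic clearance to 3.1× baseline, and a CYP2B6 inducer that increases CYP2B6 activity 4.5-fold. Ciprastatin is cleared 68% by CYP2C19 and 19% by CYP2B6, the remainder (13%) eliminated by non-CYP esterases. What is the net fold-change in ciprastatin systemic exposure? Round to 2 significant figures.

The CYP2C19 pathway (68% of clearance) is boosted to 3.1× activity: 0.68 × 3.1 = 2.108.
The CYP2B6 pathway (19% of clearance) rises to 4.5× activity: 0.19 × 4.5 = 0.855.
Non-CYP routes (13%) are unchanged.
CL_new/CL_old = 2.108 + 0.855 + 0.13 = 3.093.
Systemic exposure ∝ 1/CL: fold-change = 1 / 3.093 = 0.32.

0.32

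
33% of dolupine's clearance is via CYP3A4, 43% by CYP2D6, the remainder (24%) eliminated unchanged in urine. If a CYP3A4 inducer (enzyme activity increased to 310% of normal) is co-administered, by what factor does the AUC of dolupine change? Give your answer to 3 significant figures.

CYP3A4: 0.33 × 3.1 = 1.023
CYP2D6: 0.43 (unchanged)
Other: 0.24 (unchanged)
Relative clearance = 1.023 + 0.43 + 0.24 = 1.693.
Since AUC ∝ 1/CL, the ratio is 1 / 1.693 = 0.591.

0.591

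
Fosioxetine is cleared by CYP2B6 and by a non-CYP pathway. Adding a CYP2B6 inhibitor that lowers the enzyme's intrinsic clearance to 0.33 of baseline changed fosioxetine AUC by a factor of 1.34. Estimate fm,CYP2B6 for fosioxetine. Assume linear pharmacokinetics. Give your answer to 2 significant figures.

0.38

Write x for the fraction cleared via CYP2B6. The observed AUC change means clearance fell to 1/1.34 = 0.7463 of baseline.
Setting x·0.33 + (1 − x) = 0.7463 and solving: x = (0.7463 − 1)/(0.33 − 1) = 0.38.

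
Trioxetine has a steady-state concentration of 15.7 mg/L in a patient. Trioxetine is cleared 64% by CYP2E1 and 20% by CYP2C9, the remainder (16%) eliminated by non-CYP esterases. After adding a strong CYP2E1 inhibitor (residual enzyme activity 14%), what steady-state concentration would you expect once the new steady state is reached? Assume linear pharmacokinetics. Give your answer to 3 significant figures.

34.9 mg/L

The CYP2E1 pathway (64% of clearance) drops to 0.14× activity: 0.64 × 0.14 = 0.0896.
CYP2C9 (20%) and the residual 16% are unaffected.
Relative clearance = 0.0896 + 0.2 + 0.16 = 0.4496.
New steady-state concentration = baseline ÷ relative clearance = 15.7 / 0.4496 = 34.9 mg/L.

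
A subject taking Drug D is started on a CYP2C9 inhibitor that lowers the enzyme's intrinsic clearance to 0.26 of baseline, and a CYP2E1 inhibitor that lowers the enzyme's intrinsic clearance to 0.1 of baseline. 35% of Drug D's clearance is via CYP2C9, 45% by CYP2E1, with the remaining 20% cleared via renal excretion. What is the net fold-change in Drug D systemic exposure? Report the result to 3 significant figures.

2.98

The CYP2C9 pathway (35% of clearance) drops to 0.26× activity: 0.35 × 0.26 = 0.091.
The CYP2E1 pathway (45% of clearance) falls to 0.1× activity: 0.45 × 0.1 = 0.045.
Non-CYP routes (20%) are unchanged.
CL_new/CL_old = 0.091 + 0.045 + 0.2 = 0.336.
Systemic exposure ∝ 1/CL: fold-change = 1 / 0.336 = 2.98.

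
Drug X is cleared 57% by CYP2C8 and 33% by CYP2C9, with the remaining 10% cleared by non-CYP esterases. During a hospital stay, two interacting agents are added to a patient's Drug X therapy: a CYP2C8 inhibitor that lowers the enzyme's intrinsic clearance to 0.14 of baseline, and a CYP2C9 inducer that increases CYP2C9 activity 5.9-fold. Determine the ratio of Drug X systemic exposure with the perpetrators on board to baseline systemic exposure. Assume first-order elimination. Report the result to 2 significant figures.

0.47

CYP2C8: 0.57 × 0.14 = 0.0798
CYP2C9: 0.33 × 5.9 = 1.947
Other: 0.1 (unchanged)
Relative clearance = 0.0798 + 1.947 + 0.1 = 2.1268.
Because systemic exposure varies inversely with clearance, the combined effect is 1 / 2.1268 = 0.47.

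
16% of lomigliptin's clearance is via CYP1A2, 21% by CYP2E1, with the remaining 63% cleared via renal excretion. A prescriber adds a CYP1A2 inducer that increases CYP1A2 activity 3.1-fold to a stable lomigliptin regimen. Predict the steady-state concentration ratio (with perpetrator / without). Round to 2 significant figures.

The CYP1A2 pathway (16% of clearance) rises to 3.1× activity: 0.16 × 3.1 = 0.496.
CYP2E1 (21%) and the residual 63% are unaffected.
CL_new/CL_old = 0.496 + 0.21 + 0.63 = 1.336.
Since steady-state concentration ∝ 1/CL, the ratio is 1 / 1.336 = 0.75.

0.75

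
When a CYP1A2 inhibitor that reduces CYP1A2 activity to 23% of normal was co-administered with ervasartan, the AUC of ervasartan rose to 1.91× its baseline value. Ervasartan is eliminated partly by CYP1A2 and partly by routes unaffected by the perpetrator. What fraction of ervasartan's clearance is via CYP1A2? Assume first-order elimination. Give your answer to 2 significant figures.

0.62

Write x for the fraction cleared via CYP1A2. The observed AUC change means clearance fell to 1/1.91 = 0.5236 of baseline.
Only the CYP1A2 route changed, so 0.5236 = x·0.23 + (1 − x), giving x = 0.62.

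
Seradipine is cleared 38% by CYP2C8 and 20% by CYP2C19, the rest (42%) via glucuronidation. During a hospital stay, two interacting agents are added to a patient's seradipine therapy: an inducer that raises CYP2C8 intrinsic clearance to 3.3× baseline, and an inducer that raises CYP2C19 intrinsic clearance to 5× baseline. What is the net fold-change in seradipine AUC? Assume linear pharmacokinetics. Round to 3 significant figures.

The CYP2C8 pathway (38% of clearance) increases to 3.3× activity: 0.38 × 3.3 = 1.254.
The CYP2C19 pathway (20% of clearance) rises to 5× activity: 0.2 × 5 = 1.
Non-CYP routes (42%) are unchanged.
CL_new/CL_old = 1.254 + 1 + 0.42 = 2.674.
Because AUC varies inversely with clearance, the combined effect is 1 / 2.674 = 0.374.

0.374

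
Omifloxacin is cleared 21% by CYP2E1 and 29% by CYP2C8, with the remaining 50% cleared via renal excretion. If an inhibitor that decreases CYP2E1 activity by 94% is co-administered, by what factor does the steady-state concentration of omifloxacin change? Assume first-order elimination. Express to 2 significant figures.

CYP2E1: 0.21 × 0.06 = 0.0126
CYP2C8: 0.29 (unchanged)
Other: 0.5 (unchanged)
CL_new/CL_old = 0.0126 + 0.29 + 0.5 = 0.8026.
Since steady-state concentration ∝ 1/CL, the ratio is 1 / 0.8026 = 1.2.

1.2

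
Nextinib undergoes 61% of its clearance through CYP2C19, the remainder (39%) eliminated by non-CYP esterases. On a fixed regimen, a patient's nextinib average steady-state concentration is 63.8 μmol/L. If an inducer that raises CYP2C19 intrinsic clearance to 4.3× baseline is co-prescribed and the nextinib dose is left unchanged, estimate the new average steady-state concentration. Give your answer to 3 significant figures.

21.2 μmol/L

CYP2C19: 0.61 × 4.3 = 2.623
Other: 0.39 (unchanged)
Relative clearance = 2.623 + 0.39 = 3.013.
New average steady-state concentration = baseline ÷ relative clearance = 63.8 / 3.013 = 21.2 μmol/L.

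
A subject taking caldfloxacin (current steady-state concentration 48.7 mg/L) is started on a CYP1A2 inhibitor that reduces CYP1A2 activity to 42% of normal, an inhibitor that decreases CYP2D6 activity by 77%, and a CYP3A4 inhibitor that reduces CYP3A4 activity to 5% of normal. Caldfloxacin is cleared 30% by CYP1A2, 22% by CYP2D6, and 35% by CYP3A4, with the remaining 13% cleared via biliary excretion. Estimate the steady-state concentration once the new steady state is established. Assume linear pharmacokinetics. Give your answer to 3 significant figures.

The CYP1A2 pathway (30% of clearance) drops to 0.42× activity: 0.3 × 0.42 = 0.126.
The CYP2D6 pathway (22% of clearance) is reduced to 0.23× activity: 0.22 × 0.23 = 0.0506.
The CYP3A4 pathway (35% of clearance) falls to 0.05× activity: 0.35 × 0.05 = 0.0175.
Non-CYP routes (13%) are unchanged.
Relative clearance = 0.126 + 0.0506 + 0.0175 + 0.13 = 0.3241.
Steady-state concentration ∝ 1/CL: new value = 48.7 / 0.3241 = 150 mg/L.

150 mg/L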